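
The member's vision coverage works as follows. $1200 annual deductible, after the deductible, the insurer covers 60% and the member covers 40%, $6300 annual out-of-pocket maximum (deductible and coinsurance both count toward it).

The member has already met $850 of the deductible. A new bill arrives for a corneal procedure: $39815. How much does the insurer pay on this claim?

$34365

Remaining deductible: $1200 − $850 = $350.
The remaining $39465 (= $39815 − $350) moves to coinsurance.
Member's 40% share of $39465 is $15786.
So the member owes $350 + $15786 = $16136 before any cap.
That would bring total out-of-pocket to $16986, past the $6300 cap. The member is capped at $6300 − $850 = $5450 on this claim.
The plan picks up $39815 − $5450 = $34365.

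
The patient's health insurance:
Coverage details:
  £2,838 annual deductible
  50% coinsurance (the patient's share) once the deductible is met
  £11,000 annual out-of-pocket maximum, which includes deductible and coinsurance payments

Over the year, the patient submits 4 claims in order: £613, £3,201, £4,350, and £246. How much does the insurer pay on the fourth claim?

£123

#1 (£613): fully absorbed by the deductible. Cost to patient: £613. OOP to date £613. Insurer: £613 − £613 = £0.
#2 (£3,201): £2,225 finishes the deductible; £976 goes to coinsurance; patient's 50% is £488. Patient pays £2,713; OOP now £3,326. Insurer: £3,201 − £2,713 = £488.
#3 (£4,350): deductible met; 50% of £4,350 = £2,175. Patient pays £2,175; OOP now £5,501. Insurer: £4,350 − £2,175 = £2,175.
#4 (£246): deductible already satisfied, so patient's share is 50% × £246 = £123. Patient pays £123; OOP now £5,624. Plan pays £246 − £123 = £123.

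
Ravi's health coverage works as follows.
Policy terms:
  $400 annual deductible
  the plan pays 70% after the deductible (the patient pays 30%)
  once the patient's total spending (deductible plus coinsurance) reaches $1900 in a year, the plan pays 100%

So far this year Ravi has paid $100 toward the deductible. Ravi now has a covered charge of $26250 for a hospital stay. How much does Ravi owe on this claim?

$1800

$100 of the $400 deductible is already met, leaving $300.
That leaves $26250 − $300 = $25950 for coinsurance.
Coinsurance: $25950 × 30% = $7785.
That puts the patient's cost at $300 + $7785 = $8085 before any cap.
Adding $8085 to the $100 already spent would give $8185, which exceeds the $1900 cap; the patient pays just $1900 − $100 = $1800.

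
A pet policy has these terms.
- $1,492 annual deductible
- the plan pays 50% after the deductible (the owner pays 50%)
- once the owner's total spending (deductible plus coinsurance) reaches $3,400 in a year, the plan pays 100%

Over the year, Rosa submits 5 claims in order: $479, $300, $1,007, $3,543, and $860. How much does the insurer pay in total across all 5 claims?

$2,789

Claim 1 ($479): all of it applies to the deductible. Owner pays $479; OOP now $479. Insurer: $479 − $479 = $0.
Claim 2 ($300): all of it applies to the deductible. Owner pays $300; OOP now $779. Insurer: $300 − $300 = $0.
Claim 3 ($1,007): $713 to deductible, leaving $294; 50% of $294 = $147. Owner pays $860; OOP now $1,639. Insurer: $1,007 − $860 = $147.
Claim 4 ($3,543): deductible already satisfied, so owner's share is 50% × $3,543 = $1,771.50. OOP would hit $3,410.50 > $3,400, so the cap limits the owner to $3,400 − $1,639 = $1,761. Plan pays $3,543 − $1,761 = $1,782.
Claim 5 ($860): deductible met; 50% of $860 = $430. Adding that to $3,400 gives $3,830, past the $3,400 cap; owner pays only $3,400 − $3,400 = $0. Plan pays $860 − $0 = $860.
Insurer total: $0 + $0 + $147 + $1,782 + $860 = $2,789.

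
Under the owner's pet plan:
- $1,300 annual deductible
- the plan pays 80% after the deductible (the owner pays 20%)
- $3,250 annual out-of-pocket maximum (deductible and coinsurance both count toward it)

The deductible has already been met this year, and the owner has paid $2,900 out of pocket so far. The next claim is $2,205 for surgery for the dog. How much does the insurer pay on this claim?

With the deductible met, the entire $2,205 is subject to coinsurance.
20% of $2,205 = $441 falls to the owner.
Year-to-date out-of-pocket would reach $2,900 + $441 = $3,341, above the $3,250 maximum, so the owner pays only $3,250 − $2,900 = $350.
The plan picks up $2,205 − $350 = $1,855.

$1,855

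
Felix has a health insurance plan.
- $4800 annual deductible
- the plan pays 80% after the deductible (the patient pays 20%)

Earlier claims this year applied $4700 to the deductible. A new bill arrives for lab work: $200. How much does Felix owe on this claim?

$120

Deductible still to meet: $4800 − $4700 = $100.
The remaining $100 (= $200 − $100) moves to coinsurance.
Patient's 20% share of $100 is $20.
That puts the patient's cost at $100 + $20 = $120.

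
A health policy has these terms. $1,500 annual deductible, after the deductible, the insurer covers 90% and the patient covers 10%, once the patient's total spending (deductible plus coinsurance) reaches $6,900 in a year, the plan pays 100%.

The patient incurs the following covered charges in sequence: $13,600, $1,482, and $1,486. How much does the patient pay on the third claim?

$148.60

Bill 1, $13,600: deductible takes $1,500, $12,100 remains; coinsurance $12,100 × 10% = $1,210. Patient pays $2,710; OOP now $2,710.
Bill 2, $1,482: 10% coinsurance on $1,482 = $148.20. Patient owes $148.20 (running OOP $2,858.20).
Bill 3, $1,486: deductible met; 10% of $1,486 = $148.60. Cost to patient: $148.60. OOP to date $3,006.80.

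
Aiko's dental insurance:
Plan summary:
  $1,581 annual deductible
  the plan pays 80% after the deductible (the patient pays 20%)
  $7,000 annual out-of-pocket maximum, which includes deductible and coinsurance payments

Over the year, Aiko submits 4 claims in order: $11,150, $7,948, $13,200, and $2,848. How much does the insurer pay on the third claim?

$11,284.40

#1 ($11,150): deductible takes $1,581, $9,569 remains; coinsurance $9,569 × 20% = $1,913.80. Cost to patient: $3,494.80. OOP to date $3,494.80. Plan pays $11,150 − $3,494.80 = $7,655.20.
#2 ($7,948): deductible met; 20% of $7,948 = $1,589.60. Cost to patient: $1,589.60. OOP to date $5,084.40. Insurer: $7,948 − $1,589.60 = $6,358.40.
#3 ($13,200): deductible met; 20% of $13,200 = $2,640. Adding that to $5,084.40 gives $7,724.40, past the $7,000 cap; patient pays only $7,000 − $5,084.40 = $1,915.60. Plan pays $13,200 − $1,915.60 = $11,284.40.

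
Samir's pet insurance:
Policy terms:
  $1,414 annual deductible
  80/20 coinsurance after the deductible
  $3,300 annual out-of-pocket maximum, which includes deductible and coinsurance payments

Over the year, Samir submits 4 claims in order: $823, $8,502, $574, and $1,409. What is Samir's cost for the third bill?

$114.80

Bill 1, $823: all of it applies to the deductible. Owner owes $823 (running OOP $823).
Bill 2, $8,502: $591 to deductible, leaving $7,911; owner's 20% is $1,582.20. Cost to owner: $2,173.20. OOP to date $2,996.20.
Bill 3, $574: deductible met; 20% of $574 = $114.80. Owner pays $114.80; OOP now $3,111.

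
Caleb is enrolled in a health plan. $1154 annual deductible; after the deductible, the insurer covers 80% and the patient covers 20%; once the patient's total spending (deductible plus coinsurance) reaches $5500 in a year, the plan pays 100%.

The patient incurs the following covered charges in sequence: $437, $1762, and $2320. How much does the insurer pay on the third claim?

$1856

Claim 1 ($437): fully absorbed by the deductible. Cost to patient: $437. OOP to date $437. Plan pays $437 − $437 = $0.
Claim 2 ($1762): deductible takes $717, $1045 remains; coinsurance $1045 × 20% = $209. Patient pays $926; OOP now $1363. Plan pays $1762 − $926 = $836.
Claim 3 ($2320): deductible met; 20% of $2320 = $464. Patient owes $464 (running OOP $1827). Insurer: $2320 − $464 = $1856.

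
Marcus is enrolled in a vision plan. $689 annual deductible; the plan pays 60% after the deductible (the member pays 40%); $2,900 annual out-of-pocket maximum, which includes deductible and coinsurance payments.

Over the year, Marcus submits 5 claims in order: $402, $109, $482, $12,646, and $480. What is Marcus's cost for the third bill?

#1 ($402): fully absorbed by the deductible. Member owes $402 (running OOP $402).
#2 ($109): entire amount goes to the deductible. Member pays $109; OOP now $511.
#3 ($482): deductible takes $178, $304 remains; 40% of $304 = $121.60. Member owes $299.60 (running OOP $810.60).

$299.60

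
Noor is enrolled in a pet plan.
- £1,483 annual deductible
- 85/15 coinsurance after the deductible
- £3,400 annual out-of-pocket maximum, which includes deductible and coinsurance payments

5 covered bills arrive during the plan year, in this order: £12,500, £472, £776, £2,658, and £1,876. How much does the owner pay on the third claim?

£116.40

Claim 1 — £12,500: £1,483 finishes the deductible; £11,017 goes to coinsurance; owner's 15% is £1,652.55. Cost to owner: £3,135.55. OOP to date £3,135.55.
Claim 2 — £472: deductible already satisfied, so owner's share is 15% × £472 = £70.80. Owner pays £70.80; OOP now £3,206.35.
Claim 3 — £776: deductible met; 15% of £776 = £116.40. Cost to owner: £116.40. OOP to date £3,322.75.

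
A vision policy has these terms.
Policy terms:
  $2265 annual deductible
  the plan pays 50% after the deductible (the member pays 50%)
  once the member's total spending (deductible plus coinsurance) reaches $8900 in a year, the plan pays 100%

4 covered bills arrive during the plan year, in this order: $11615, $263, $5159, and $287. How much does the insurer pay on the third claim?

#1 ($11615): $2265 to deductible, leaving $9350; 50% of $9350 = $4675. Member pays $6940; OOP now $6940. Plan pays $11615 − $6940 = $4675.
#2 ($263): deductible already satisfied, so member's share is 50% × $263 = $131.50. Cost to member: $131.50. OOP to date $7071.50. Insurer: $263 − $131.50 = $131.50.
#3 ($5159): deductible met; 50% of $5159 = $2579.50. OOP would hit $9651 > $8900, so the cap limits the member to $8900 − $7071.50 = $1828.50. Insurer: $5159 − $1828.50 = $3330.50.

$3330.50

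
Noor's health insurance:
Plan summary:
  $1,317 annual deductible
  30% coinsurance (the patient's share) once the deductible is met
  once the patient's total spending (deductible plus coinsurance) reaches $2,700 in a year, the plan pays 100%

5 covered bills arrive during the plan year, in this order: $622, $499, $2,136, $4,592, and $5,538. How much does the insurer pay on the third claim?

$1,358

Claim 1 ($622): all of it applies to the deductible. Patient owes $622 (running OOP $622). Insurer: $622 − $622 = $0.
Claim 2 ($499): all of it applies to the deductible. Patient owes $499 (running OOP $1,121). Insurer: $499 − $499 = $0.
Claim 3 ($2,136): $196 finishes the deductible; $1,940 goes to coinsurance; coinsurance $1,940 × 30% = $582. Patient pays $778; OOP now $1,899. Plan pays $2,136 − $778 = $1,358.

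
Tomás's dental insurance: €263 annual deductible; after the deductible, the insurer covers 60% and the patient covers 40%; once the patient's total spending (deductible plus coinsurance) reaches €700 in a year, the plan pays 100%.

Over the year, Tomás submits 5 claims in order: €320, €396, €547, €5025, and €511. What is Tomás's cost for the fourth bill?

#1 (€320): €263 to deductible, leaving €57; patient's 40% is €22.80. Cost to patient: €285.80. OOP to date €285.80.
#2 (€396): 40% coinsurance on €396 = €158.40. Patient owes €158.40 (running OOP €444.20).
#3 (€547): deductible already satisfied, so patient's share is 40% × €547 = €218.80. Patient owes €218.80 (running OOP €663).
#4 (€5025): 40% coinsurance on €5025 = €2010. Adding that to €663 gives €2673, past the €700 cap; patient pays only €700 − €663 = €37.

€37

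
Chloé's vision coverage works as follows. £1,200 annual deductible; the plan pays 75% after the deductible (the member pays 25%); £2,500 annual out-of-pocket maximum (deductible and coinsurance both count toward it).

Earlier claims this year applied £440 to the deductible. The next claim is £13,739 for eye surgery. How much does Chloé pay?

£2,060

£440 of the £1,200 deductible is already met, leaving £760.
After the £760 deductible portion, £13,739 − £760 = £12,979 is subject to coinsurance.
25% of £12,979 = £3,244.75 falls to the member.
So the member owes £760 + £3,244.75 = £4,004.75 before any cap.
Year-to-date out-of-pocket would reach £440 + £4,004.75 = £4,444.75, above the £2,500 maximum, so the member pays only £2,500 − £440 = £2,060.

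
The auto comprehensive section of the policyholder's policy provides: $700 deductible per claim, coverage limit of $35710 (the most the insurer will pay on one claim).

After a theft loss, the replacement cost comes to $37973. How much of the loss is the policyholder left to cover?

Subtract the deductible: $37973 − $700 = $37273.
Since $37273 > $35710, the payout is capped at $35710.
Policyholder's share is the uncovered remainder: $37973 − $35710 = $2263.

$2263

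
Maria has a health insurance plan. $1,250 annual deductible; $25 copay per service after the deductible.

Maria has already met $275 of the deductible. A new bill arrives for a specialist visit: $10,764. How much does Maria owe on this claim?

$1,000

Deductible still to meet: $1,250 − $275 = $975.
That leaves $10,764 − $975 = $9,789 for the copay.
Copay on this service: $25.
So the patient owes $975 + $25 = $1,000.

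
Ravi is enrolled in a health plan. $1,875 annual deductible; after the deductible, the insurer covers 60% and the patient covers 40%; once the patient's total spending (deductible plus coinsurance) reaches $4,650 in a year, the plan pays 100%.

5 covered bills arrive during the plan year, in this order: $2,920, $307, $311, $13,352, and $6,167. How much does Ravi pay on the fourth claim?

$2,109.80

Claim 1 — $2,920: $1,875 finishes the deductible; $1,045 goes to coinsurance; 40% of $1,045 = $418. Patient owes $2,293 (running OOP $2,293).
Claim 2 — $307: deductible already satisfied, so patient's share is 40% × $307 = $122.80. Patient pays $122.80; OOP now $2,415.80.
Claim 3 — $311: deductible already satisfied, so patient's share is 40% × $311 = $124.40. Cost to patient: $124.40. OOP to date $2,540.20.
Claim 4 — $13,352: deductible already satisfied, so patient's share is 40% × $13,352 = $5,340.80. OOP would hit $7,881 > $4,650, so the cap limits the patient to $4,650 − $2,540.20 = $2,109.80.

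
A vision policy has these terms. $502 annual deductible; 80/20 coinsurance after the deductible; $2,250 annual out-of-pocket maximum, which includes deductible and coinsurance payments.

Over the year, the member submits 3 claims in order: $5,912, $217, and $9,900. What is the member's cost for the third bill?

#1 ($5,912): deductible takes $502, $5,410 remains; member's 20% is $1,082. Cost to member: $1,584. OOP to date $1,584.
#2 ($217): 20% coinsurance on $217 = $43.40. Cost to member: $43.40. OOP to date $1,627.40.
#3 ($9,900): deductible already satisfied, so member's share is 20% × $9,900 = $1,980. Adding that to $1,627.40 gives $3,607.40, past the $2,250 cap; member pays only $2,250 − $1,627.40 = $622.60.

$622.60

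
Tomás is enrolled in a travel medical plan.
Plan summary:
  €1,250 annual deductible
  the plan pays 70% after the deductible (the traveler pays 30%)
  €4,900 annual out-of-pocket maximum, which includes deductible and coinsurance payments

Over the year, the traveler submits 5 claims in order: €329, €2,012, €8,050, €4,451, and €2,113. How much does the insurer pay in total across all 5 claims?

#1 (€329): entire amount goes to the deductible. Traveler pays €329; OOP now €329. Plan pays €329 − €329 = €0.
#2 (€2,012): €921 finishes the deductible; €1,091 goes to coinsurance; traveler's 30% is €327.30. Traveler pays €1,248.30; OOP now €1,577.30. Insurer: €2,012 − €1,248.30 = €763.70.
#3 (€8,050): 30% coinsurance on €8,050 = €2,415. Cost to traveler: €2,415. OOP to date €3,992.30. Insurer: €8,050 − €2,415 = €5,635.
#4 (€4,451): deductible met; 30% of €4,451 = €1,335.30. Adding that to €3,992.30 gives €5,327.60, past the €4,900 cap; traveler pays only €4,900 − €3,992.30 = €907.70. Insurer: €4,451 − €907.70 = €3,543.30.
#5 (€2,113): deductible met; 30% of €2,113 = €633.90. OOP would hit €5,533.90 > €4,900, so the cap limits the traveler to €4,900 − €4,900 = €0. Plan pays €2,113 − €0 = €2,113.
Insurer total = bills − traveler's total = €16,955 − €4,900 = €12,055.

€12,055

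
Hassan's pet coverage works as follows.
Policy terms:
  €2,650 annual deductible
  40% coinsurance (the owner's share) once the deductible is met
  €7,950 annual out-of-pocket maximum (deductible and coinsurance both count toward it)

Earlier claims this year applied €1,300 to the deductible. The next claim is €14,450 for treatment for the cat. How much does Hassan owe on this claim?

€1,300 of the €2,650 deductible is already met, leaving €1,350.
After the €1,350 deductible portion, €14,450 − €1,350 = €13,100 is subject to coinsurance.
Coinsurance: €13,100 × 40% = €5,240.
Owner responsibility before any cap: €1,350 + €5,240 = €6,590.
Total out-of-pocket so far would be €1,300 + €6,590 = €7,890, below the €7,950 cap — no reduction.

€6,590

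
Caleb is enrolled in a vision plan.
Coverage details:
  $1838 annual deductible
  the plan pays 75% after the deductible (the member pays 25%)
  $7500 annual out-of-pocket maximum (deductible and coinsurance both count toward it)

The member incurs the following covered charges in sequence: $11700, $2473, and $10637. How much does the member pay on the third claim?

$2578.25

Bill 1, $11700: deductible takes $1838, $9862 remains; coinsurance $9862 × 25% = $2465.50. Cost to member: $4303.50. OOP to date $4303.50.
Bill 2, $2473: deductible met; 25% of $2473 = $618.25. Member owes $618.25 (running OOP $4921.75).
Bill 3, $10637: 25% coinsurance on $10637 = $2659.25. That would push OOP to $7581, over the $7500 cap, so member pays $7500 − $4921.75 = $2578.25.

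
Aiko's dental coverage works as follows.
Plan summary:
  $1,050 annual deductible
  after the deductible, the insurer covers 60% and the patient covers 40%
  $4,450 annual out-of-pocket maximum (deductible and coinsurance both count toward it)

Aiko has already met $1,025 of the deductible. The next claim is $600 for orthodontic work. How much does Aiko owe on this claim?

$255

Remaining deductible: $1,050 − $1,025 = $25.
The remaining $575 (= $600 − $25) moves to coinsurance.
Patient's 40% share of $575 is $230.
Patient responsibility before any cap: $25 + $230 = $255.
Cumulative spending $1,025 + $255 = $1,280 stays under the $4,450 maximum.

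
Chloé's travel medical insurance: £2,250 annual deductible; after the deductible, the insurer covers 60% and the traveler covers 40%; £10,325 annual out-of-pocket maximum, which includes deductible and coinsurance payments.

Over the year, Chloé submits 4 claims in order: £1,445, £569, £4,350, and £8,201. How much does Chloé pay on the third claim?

£1,881.60

Claim 1 (£1,445): all of it applies to the deductible. Cost to traveler: £1,445. OOP to date £1,445.
Claim 2 (£569): all of it applies to the deductible. Cost to traveler: £569. OOP to date £2,014.
Claim 3 (£4,350): £236 finishes the deductible; £4,114 goes to coinsurance; coinsurance £4,114 × 40% = £1,645.60. Cost to traveler: £1,881.60. OOP to date £3,895.60.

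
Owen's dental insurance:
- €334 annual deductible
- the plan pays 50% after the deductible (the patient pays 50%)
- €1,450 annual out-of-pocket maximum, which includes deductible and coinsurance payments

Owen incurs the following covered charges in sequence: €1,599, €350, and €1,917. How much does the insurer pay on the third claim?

€1,608.50

Bill 1, €1,599: €334 finishes the deductible; €1,265 goes to coinsurance; patient's 50% is €632.50. Cost to patient: €966.50. OOP to date €966.50. Plan pays €1,599 − €966.50 = €632.50.
Bill 2, €350: 50% coinsurance on €350 = €175. Cost to patient: €175. OOP to date €1,141.50. Insurer: €350 − €175 = €175.
Bill 3, €1,917: deductible already satisfied, so patient's share is 50% × €1,917 = €958.50. Adding that to €1,141.50 gives €2,100, past the €1,450 cap; patient pays only €1,450 − €1,141.50 = €308.50. Plan pays €1,917 − €308.50 = €1,608.50.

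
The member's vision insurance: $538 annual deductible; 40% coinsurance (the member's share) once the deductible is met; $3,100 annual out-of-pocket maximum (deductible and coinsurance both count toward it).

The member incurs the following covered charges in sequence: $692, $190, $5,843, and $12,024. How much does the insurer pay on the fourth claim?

Claim 1 ($692): $538 to deductible, leaving $154; member's 40% is $61.60. Member owes $599.60 (running OOP $599.60). Insurer: $692 − $599.60 = $92.40.
Claim 2 ($190): deductible already satisfied, so member's share is 40% × $190 = $76. Member pays $76; OOP now $675.60. Insurer: $190 − $76 = $114.
Claim 3 ($5,843): deductible already satisfied, so member's share is 40% × $5,843 = $2,337.20. Member pays $2,337.20; OOP now $3,012.80. Plan pays $5,843 − $2,337.20 = $3,505.80.
Claim 4 ($12,024): 40% coinsurance on $12,024 = $4,809.60. OOP would hit $7,822.40 > $3,100, so the cap limits the member to $3,100 − $3,012.80 = $87.20. Plan pays $12,024 − $87.20 = $11,936.80.

$11,936.80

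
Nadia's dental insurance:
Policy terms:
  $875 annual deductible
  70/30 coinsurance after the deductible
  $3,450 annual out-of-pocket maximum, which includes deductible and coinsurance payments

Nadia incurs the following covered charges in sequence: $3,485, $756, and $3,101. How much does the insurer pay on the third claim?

Bill 1, $3,485: $875 finishes the deductible; $2,610 goes to coinsurance; coinsurance $2,610 × 30% = $783. Patient pays $1,658; OOP now $1,658. Insurer: $3,485 − $1,658 = $1,827.
Bill 2, $756: deductible met; 30% of $756 = $226.80. Cost to patient: $226.80. OOP to date $1,884.80. Plan pays $756 − $226.80 = $529.20.
Bill 3, $3,101: deductible already satisfied, so patient's share is 30% × $3,101 = $930.30. Patient pays $930.30; OOP now $2,815.10. Insurer: $3,101 − $930.30 = $2,170.70.

$2,170.70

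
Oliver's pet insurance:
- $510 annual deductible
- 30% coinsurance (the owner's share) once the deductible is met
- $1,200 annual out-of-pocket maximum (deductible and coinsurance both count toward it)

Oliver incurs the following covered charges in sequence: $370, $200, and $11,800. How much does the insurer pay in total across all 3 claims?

Claim 1 ($370): all of it applies to the deductible. Owner pays $370; OOP now $370. Plan pays $370 − $370 = $0.
Claim 2 ($200): $140 to deductible, leaving $60; coinsurance $60 × 30% = $18. Owner pays $158; OOP now $528. Insurer: $200 − $158 = $42.
Claim 3 ($11,800): deductible met; 30% of $11,800 = $3,540. OOP would hit $4,068 > $1,200, so the cap limits the owner to $1,200 − $528 = $672. Insurer: $11,800 − $672 = $11,128.
Insurer total = bills − owner's total = $12,370 − $1,200 = $11,170.

$11,170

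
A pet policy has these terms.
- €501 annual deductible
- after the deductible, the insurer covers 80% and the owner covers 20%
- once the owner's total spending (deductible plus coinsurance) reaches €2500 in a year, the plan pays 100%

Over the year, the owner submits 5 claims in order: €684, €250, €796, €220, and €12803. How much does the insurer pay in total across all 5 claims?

€12253

#1 (€684): deductible takes €501, €183 remains; 20% of €183 = €36.60. Owner pays €537.60; OOP now €537.60. Plan pays €684 − €537.60 = €146.40.
#2 (€250): 20% coinsurance on €250 = €50. Cost to owner: €50. OOP to date €587.60. Insurer: €250 − €50 = €200.
#3 (€796): deductible already satisfied, so owner's share is 20% × €796 = €159.20. Owner owes €159.20 (running OOP €746.80). Insurer: €796 − €159.20 = €636.80.
#4 (€220): deductible already satisfied, so owner's share is 20% × €220 = €44. Cost to owner: €44. OOP to date €790.80. Insurer: €220 − €44 = €176.
#5 (€12803): deductible already satisfied, so owner's share is 20% × €12803 = €2560.60. Adding that to €790.80 gives €3351.40, past the €2500 cap; owner pays only €2500 − €790.80 = €1709.20. Plan pays €12803 − €1709.20 = €11093.80.
Insurer total = bills − owner's total = €14753 − €2500 = €12253.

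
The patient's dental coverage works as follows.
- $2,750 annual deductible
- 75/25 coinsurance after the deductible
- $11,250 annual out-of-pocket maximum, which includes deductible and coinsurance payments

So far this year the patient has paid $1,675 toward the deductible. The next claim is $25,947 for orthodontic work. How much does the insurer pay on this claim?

Deductible still to meet: $2,750 − $1,675 = $1,075.
After the $1,075 deductible portion, $25,947 − $1,075 = $24,872 is subject to coinsurance.
Patient's 25% share of $24,872 is $6,218.
That puts the patient's cost at $1,075 + $6,218 = $7,293 before any cap.
Year-to-date out-of-pocket becomes $1,675 + $7,293 = $8,968, still under the $11,250 maximum, so no cap applies.
The plan picks up $25,947 − $7,293 = $18,654.

$18,654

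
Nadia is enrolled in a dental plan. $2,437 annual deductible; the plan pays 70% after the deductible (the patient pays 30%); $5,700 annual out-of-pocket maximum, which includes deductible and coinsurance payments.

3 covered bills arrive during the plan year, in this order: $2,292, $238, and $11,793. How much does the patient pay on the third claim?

Claim 1 — $2,292: fully absorbed by the deductible. Patient owes $2,292 (running OOP $2,292).
Claim 2 — $238: deductible takes $145, $93 remains; patient's 30% is $27.90. Patient pays $172.90; OOP now $2,464.90.
Claim 3 — $11,793: deductible met; 30% of $11,793 = $3,537.90. OOP would hit $6,002.80 > $5,700, so the cap limits the patient to $5,700 − $2,464.90 = $3,235.10.

$3,235.10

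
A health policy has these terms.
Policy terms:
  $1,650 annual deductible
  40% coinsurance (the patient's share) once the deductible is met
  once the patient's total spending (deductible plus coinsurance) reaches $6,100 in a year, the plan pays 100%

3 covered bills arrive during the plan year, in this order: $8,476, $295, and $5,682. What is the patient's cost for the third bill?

Claim 1 — $8,476: $1,650 to deductible, leaving $6,826; patient's 40% is $2,730.40. Patient owes $4,380.40 (running OOP $4,380.40).
Claim 2 — $295: 40% coinsurance on $295 = $118. Patient pays $118; OOP now $4,498.40.
Claim 3 — $5,682: deductible met; 40% of $5,682 = $2,272.80. Adding that to $4,498.40 gives $6,771.20, past the $6,100 cap; patient pays only $6,100 − $4,498.40 = $1,601.60.

$1,601.60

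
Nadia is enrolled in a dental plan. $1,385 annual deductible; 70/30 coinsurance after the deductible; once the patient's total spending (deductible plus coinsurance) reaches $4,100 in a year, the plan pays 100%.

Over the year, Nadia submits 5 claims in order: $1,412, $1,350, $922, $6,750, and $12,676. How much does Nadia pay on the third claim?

$276.60

Bill 1, $1,412: $1,385 finishes the deductible; $27 goes to coinsurance; 30% of $27 = $8.10. Patient owes $1,393.10 (running OOP $1,393.10).
Bill 2, $1,350: deductible met; 30% of $1,350 = $405. Cost to patient: $405. OOP to date $1,798.10.
Bill 3, $922: 30% coinsurance on $922 = $276.60. Patient pays $276.60; OOP now $2,074.70.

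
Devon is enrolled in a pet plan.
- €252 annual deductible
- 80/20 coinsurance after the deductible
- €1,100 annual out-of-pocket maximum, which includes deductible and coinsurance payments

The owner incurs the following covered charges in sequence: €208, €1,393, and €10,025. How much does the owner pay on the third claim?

#1 (€208): fully absorbed by the deductible. Owner owes €208 (running OOP €208).
#2 (€1,393): deductible takes €44, €1,349 remains; 20% of €1,349 = €269.80. Owner owes €313.80 (running OOP €521.80).
#3 (€10,025): deductible met; 20% of €10,025 = €2,005. Adding that to €521.80 gives €2,526.80, past the €1,100 cap; owner pays only €1,100 − €521.80 = €578.20.

€578.20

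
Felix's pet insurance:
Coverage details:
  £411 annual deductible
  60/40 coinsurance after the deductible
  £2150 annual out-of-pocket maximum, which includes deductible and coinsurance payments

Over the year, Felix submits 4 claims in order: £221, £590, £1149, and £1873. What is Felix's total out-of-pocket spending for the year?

£1779.80

Claim 1 — £221: entire amount goes to the deductible. Owner owes £221 (running OOP £221).
Claim 2 — £590: £190 to deductible, leaving £400; owner's 40% is £160. Cost to owner: £350. OOP to date £571.
Claim 3 — £1149: deductible met; 40% of £1149 = £459.60. Owner owes £459.60 (running OOP £1030.60).
Claim 4 — £1873: deductible already satisfied, so owner's share is 40% × £1873 = £749.20. Cost to owner: £749.20. OOP to date £1779.80.
Summing the owner's payments: £221 + £350 + £459.60 + £749.20 = £1779.80.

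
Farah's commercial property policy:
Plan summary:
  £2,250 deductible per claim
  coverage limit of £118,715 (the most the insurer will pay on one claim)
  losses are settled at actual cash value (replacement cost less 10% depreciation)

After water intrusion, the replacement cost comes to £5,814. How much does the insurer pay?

£2,982.60

Actual cash value after 10% depreciation: £5,814 × 90% = £5,232.60.
Subtract the deductible: £5,232.60 − £2,250 = £2,982.60.
£2,982.60 is within the £118,715 limit, so the insurer pays £2,982.60.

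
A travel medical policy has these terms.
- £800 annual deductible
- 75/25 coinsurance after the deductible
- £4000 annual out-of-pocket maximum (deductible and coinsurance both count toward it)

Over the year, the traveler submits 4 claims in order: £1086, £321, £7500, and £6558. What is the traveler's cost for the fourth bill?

£1173.25

#1 (£1086): deductible takes £800, £286 remains; traveler's 25% is £71.50. Traveler owes £871.50 (running OOP £871.50).
#2 (£321): 25% coinsurance on £321 = £80.25. Cost to traveler: £80.25. OOP to date £951.75.
#3 (£7500): deductible met; 25% of £7500 = £1875. Traveler owes £1875 (running OOP £2826.75).
#4 (£6558): deductible already satisfied, so traveler's share is 25% × £6558 = £1639.50. Adding that to £2826.75 gives £4466.25, past the £4000 cap; traveler pays only £4000 − £2826.75 = £1173.25.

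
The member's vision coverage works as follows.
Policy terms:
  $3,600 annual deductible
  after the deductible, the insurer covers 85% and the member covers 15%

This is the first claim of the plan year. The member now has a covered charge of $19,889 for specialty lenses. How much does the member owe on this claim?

$6,043.35

The full $3,600 deductible is still open; $3,600 of this bill applies to it.
After the $3,600 deductible portion, $19,889 − $3,600 = $16,289 is subject to coinsurance.
Coinsurance: $16,289 × 15% = $2,443.35.
So the member owes $3,600 + $2,443.35 = $6,043.35.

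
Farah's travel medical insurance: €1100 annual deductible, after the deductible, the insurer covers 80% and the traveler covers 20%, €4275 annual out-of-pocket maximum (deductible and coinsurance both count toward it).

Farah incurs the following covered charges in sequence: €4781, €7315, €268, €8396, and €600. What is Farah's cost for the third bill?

Claim 1 — €4781: €1100 finishes the deductible; €3681 goes to coinsurance; 20% of €3681 = €736.20. Traveler pays €1836.20; OOP now €1836.20.
Claim 2 — €7315: 20% coinsurance on €7315 = €1463. Traveler owes €1463 (running OOP €3299.20).
Claim 3 — €268: deductible already satisfied, so traveler's share is 20% × €268 = €53.60. Traveler owes €53.60 (running OOP €3352.80).

€53.60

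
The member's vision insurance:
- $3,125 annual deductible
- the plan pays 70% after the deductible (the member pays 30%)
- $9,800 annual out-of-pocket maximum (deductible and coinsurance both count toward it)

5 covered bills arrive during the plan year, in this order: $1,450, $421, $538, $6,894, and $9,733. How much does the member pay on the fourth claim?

$2,569.40

Claim 1 ($1,450): entire amount goes to the deductible. Member owes $1,450 (running OOP $1,450).
Claim 2 ($421): entire amount goes to the deductible. Cost to member: $421. OOP to date $1,871.
Claim 3 ($538): entire amount goes to the deductible. Member owes $538 (running OOP $2,409).
Claim 4 ($6,894): $716 finishes the deductible; $6,178 goes to coinsurance; coinsurance $6,178 × 30% = $1,853.40. Cost to member: $2,569.40. OOP to date $4,978.40.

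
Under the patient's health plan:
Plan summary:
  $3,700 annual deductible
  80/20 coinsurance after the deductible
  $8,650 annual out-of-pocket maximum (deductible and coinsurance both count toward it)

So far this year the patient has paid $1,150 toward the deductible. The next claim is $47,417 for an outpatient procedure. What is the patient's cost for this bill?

$7,500

Remaining deductible: $3,700 − $1,150 = $2,550.
After the $2,550 deductible portion, $47,417 − $2,550 = $44,867 is subject to coinsurance.
Patient's 20% share of $44,867 is $8,973.40.
That puts the patient's cost at $2,550 + $8,973.40 = $11,523.40 before any cap.
Year-to-date out-of-pocket would reach $1,150 + $11,523.40 = $12,673.40, above the $8,650 maximum, so the patient pays only $8,650 − $1,150 = $7,500.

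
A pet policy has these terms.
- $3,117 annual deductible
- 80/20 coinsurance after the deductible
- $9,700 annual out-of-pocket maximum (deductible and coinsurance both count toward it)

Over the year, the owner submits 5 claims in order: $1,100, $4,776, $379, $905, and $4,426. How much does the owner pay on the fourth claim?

$181

Claim 1 ($1,100): entire amount goes to the deductible. Cost to owner: $1,100. OOP to date $1,100.
Claim 2 ($4,776): $2,017 finishes the deductible; $2,759 goes to coinsurance; 20% of $2,759 = $551.80. Owner owes $2,568.80 (running OOP $3,668.80).
Claim 3 ($379): 20% coinsurance on $379 = $75.80. Cost to owner: $75.80. OOP to date $3,744.60.
Claim 4 ($905): deductible already satisfied, so owner's share is 20% × $905 = $181. Owner owes $181 (running OOP $3,925.60).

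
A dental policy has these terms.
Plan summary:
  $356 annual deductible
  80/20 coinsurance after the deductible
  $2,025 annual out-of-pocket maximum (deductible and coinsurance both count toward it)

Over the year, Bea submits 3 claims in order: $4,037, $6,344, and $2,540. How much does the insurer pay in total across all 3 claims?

Claim 1 — $4,037: $356 to deductible, leaving $3,681; coinsurance $3,681 × 20% = $736.20. Patient pays $1,092.20; OOP now $1,092.20. Plan pays $4,037 − $1,092.20 = $2,944.80.
Claim 2 — $6,344: 20% coinsurance on $6,344 = $1,268.80. OOP would hit $2,361 > $2,025, so the cap limits the patient to $2,025 − $1,092.20 = $932.80. Insurer: $6,344 − $932.80 = $5,411.20.
Claim 3 — $2,540: deductible already satisfied, so patient's share is 20% × $2,540 = $508. OOP would hit $2,533 > $2,025, so the cap limits the patient to $2,025 − $2,025 = $0. Plan pays $2,540 − $0 = $2,540.
Insurer total = bills − patient's total = $12,921 − $2,025 = $10,896.

$10,896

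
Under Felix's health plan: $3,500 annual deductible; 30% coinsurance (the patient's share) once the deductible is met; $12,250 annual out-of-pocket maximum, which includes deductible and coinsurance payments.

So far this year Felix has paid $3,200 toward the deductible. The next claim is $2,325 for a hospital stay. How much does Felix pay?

Deductible still to meet: $3,500 − $3,200 = $300.
That leaves $2,325 − $300 = $2,025 for coinsurance.
30% of $2,025 = $607.50 falls to the patient.
That puts the patient's cost at $300 + $607.50 = $907.50 before any cap.
Cumulative spending $3,200 + $907.50 = $4,107.50 stays under the $12,250 maximum.

$907.50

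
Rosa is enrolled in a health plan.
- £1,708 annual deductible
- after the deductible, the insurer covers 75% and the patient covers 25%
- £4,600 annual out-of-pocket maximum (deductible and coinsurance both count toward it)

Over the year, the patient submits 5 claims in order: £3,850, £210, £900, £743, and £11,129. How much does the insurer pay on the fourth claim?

£557.25

Claim 1 (£3,850): £1,708 to deductible, leaving £2,142; patient's 25% is £535.50. Patient owes £2,243.50 (running OOP £2,243.50). Plan pays £3,850 − £2,243.50 = £1,606.50.
Claim 2 (£210): 25% coinsurance on £210 = £52.50. Patient owes £52.50 (running OOP £2,296). Insurer: £210 − £52.50 = £157.50.
Claim 3 (£900): deductible already satisfied, so patient's share is 25% × £900 = £225. Cost to patient: £225. OOP to date £2,521. Plan pays £900 − £225 = £675.
Claim 4 (£743): deductible already satisfied, so patient's share is 25% × £743 = £185.75. Patient owes £185.75 (running OOP £2,706.75). Insurer: £743 − £185.75 = £557.25.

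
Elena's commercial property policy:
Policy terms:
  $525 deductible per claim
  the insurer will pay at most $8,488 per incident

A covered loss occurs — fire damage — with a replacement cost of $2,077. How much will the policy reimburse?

Subtract the deductible: $2,077 − $525 = $1,552.
$1,552 ≤ $8,488, so the limit doesn't bind; insurer pays $1,552.

$1,552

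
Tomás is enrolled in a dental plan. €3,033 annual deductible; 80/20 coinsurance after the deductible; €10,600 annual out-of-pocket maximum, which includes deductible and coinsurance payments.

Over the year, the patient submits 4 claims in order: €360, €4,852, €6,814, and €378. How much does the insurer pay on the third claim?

Bill 1, €360: fully absorbed by the deductible. Patient pays €360; OOP now €360. Plan pays €360 − €360 = €0.
Bill 2, €4,852: €2,673 finishes the deductible; €2,179 goes to coinsurance; 20% of €2,179 = €435.80. Patient owes €3,108.80 (running OOP €3,468.80). Insurer: €4,852 − €3,108.80 = €1,743.20.
Bill 3, €6,814: 20% coinsurance on €6,814 = €1,362.80. Patient pays €1,362.80; OOP now €4,831.60. Insurer: €6,814 − €1,362.80 = €5,451.20.

€5,451.20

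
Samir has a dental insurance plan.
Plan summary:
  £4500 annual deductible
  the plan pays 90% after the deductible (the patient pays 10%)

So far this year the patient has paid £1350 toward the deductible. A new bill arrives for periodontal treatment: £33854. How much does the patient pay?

Remaining deductible: £4500 − £1350 = £3150.
The remaining £30704 (= £33854 − £3150) moves to coinsurance.
Patient's 10% share of £30704 is £3070.40.
So the patient owes £3150 + £3070.40 = £6220.40.

£6220.40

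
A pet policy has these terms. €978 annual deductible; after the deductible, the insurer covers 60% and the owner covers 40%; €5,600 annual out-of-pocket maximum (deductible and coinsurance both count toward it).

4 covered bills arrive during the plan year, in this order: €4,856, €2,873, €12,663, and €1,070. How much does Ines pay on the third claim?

Bill 1, €4,856: €978 finishes the deductible; €3,878 goes to coinsurance; owner's 40% is €1,551.20. Owner pays €2,529.20; OOP now €2,529.20.
Bill 2, €2,873: deductible met; 40% of €2,873 = €1,149.20. Owner owes €1,149.20 (running OOP €3,678.40).
Bill 3, €12,663: deductible met; 40% of €12,663 = €5,065.20. Adding that to €3,678.40 gives €8,743.60, past the €5,600 cap; owner pays only €5,600 − €3,678.40 = €1,921.60.

€1,921.60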